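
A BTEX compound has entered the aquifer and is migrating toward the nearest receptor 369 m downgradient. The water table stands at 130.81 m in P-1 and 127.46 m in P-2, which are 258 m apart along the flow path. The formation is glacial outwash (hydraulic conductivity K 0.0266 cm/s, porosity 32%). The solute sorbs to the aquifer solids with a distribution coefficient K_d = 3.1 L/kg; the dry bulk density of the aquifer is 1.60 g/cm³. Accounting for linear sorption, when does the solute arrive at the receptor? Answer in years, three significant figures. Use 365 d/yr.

17.9 years

Hydraulic gradient i = (130.81 − 127.46) / 258 = 3.35 / 258 = 0.01298
K = 0.0266 cm/s × 864 = 22.98 m/d
q = Ki = 22.98 × 0.01298 = 0.2984 m/d
Average linear velocity = 0.2984 / 0.32 = 0.9325 m/d
Retardation R = 1 + ρ_b·K_d/n = 1 + 1.60×3.1/0.32 = 16.50
Contaminant velocity v_c = v/R = 0.9325/16.50 = 0.05652 m/d
t = L/v_c = 369/0.05652 = 6529 d
   = 6529/365 = 17.9 yr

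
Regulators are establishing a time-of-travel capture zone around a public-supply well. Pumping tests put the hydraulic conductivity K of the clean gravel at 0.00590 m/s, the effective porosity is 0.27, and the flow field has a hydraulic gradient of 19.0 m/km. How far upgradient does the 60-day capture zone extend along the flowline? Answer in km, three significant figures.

2.15 km

K = 0.00590 m/s × 86400 s/d = 509.8 m/d
Darcy flux q = K·i = 509.8 × 0.019 = 9.685 m/d
v_s = q/n_e = 9.685/0.27 = 35.87 m/d
L = v × T = 35.87 × 60 = 2152 m
   = 2.15 km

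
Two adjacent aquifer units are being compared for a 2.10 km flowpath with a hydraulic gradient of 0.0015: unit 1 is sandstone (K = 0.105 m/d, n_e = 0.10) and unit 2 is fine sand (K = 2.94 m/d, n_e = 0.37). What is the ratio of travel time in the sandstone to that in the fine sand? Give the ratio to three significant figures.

Unit 1 (sandstone): v = 0.105×0.0015/0.10 = 0.001575 m/d, t = 2100/0.001575 = 1.333e6 d
Unit 2 (fine sand): v = 2.94×0.0015/0.37 = 0.01192 m/d, t = 2100/0.01192 = 176200 d
t(sandstone) / t(fine sand) = 1.333e6/176200 = 7.57

7.57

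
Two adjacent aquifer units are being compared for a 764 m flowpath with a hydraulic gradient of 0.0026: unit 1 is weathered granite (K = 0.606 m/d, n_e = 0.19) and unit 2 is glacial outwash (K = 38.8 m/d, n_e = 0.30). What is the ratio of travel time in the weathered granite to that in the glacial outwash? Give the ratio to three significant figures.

Unit 1 (weathered granite): v = 0.606×0.0026/0.19 = 0.008293 m/d, t = 764/0.008293 = 92130 d
Unit 2 (glacial outwash): v = 38.8×0.0026/0.30 = 0.3363 m/d, t = 764/0.3363 = 2272 d
t(weathered granite) / t(glacial outwash) = 92130/2272 = 40.6

40.6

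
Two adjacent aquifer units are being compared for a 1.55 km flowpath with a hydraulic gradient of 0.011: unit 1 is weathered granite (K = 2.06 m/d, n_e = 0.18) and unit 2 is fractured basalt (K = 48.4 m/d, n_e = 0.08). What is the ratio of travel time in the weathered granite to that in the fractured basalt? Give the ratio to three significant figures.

Unit 1 (weathered granite): v = 2.06×0.011/0.18 = 0.1259 m/d, t = 1550/0.1259 = 12310 d
Unit 2 (fractured basalt): v = 48.4×0.011/0.08 = 6.655 m/d, t = 1550/6.655 = 232.9 d
t(weathered granite) / t(fractured basalt) = 12310/232.9 = 52.9

52.9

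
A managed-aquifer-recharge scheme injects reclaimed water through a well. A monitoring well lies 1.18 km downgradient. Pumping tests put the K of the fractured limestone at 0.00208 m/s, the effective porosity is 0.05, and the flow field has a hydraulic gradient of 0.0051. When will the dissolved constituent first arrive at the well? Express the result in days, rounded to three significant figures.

64.4 days

K = 0.00208 m/s × 86400 s/d = 179.7 m/d
Darcy flux q = K·i = 179.7 × 0.0051 = 0.9165 m/d
Seepage velocity v = q / n = 0.9165 / 0.05 = 18.33 m/d
L = 1.18 km = 1180 m
t = L / v = 1180 / 18.33 = 64.37 d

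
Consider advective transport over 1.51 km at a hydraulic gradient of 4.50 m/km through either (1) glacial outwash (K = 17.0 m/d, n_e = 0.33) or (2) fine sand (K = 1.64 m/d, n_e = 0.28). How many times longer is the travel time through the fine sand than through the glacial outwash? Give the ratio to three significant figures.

8.80

Unit 1 (glacial outwash): v = 17.0×0.0045/0.33 = 0.2318 m/d, t = 1510/0.2318 = 6514 d
Unit 2 (fine sand): v = 1.64×0.0045/0.28 = 0.02636 m/d, t = 1510/0.02636 = 57290 d
t(fine sand) / t(glacial outwash) = 57290/6514 = 8.80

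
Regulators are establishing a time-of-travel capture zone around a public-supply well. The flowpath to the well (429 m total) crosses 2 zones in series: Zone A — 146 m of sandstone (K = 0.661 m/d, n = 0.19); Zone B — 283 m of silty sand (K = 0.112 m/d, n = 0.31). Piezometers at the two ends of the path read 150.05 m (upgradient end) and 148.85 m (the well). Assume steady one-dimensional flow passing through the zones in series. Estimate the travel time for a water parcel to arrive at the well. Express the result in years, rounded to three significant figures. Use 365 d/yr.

Total head drop ΔH = 150.05 − 148.85 = 1.20 m
Continuity: the same q passes through each zone, so ΔH = q·Σ(L_j/K_j) — the zones act as resistances in series.
Σ(L/K) = 146/0.661 + 283/0.112 = 220.9 + 2527 = 2748 d
q = ΔH / Σ(L/K) = 1.20 / 2748 = 4.367e-4 m/d (same in every zone)
Zone A: v = q/n = 4.367e-4/0.19 = 0.002299 m/d → t_A = 146/0.002299 = 63520 d
Zone B: v = q/n = 4.367e-4/0.31 = 0.001409 m/d → t_B = 283/0.001409 = 200900 d
Total t = 63520 + 200900 = 264400 d
   = 264400 / 365 = 724 yr

724 years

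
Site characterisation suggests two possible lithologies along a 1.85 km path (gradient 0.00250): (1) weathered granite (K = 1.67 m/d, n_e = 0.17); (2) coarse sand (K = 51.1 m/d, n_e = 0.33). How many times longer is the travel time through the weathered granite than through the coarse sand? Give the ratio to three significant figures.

15.8

Unit 1 (weathered granite): v = 1.67×0.0025/0.17 = 0.02456 m/d, t = 1850/0.02456 = 75330 d
Unit 2 (coarse sand): v = 51.1×0.0025/0.33 = 0.3871 m/d, t = 1850/0.3871 = 4779 d
t(weathered granite) / t(coarse sand) = 75330/4779 = 15.8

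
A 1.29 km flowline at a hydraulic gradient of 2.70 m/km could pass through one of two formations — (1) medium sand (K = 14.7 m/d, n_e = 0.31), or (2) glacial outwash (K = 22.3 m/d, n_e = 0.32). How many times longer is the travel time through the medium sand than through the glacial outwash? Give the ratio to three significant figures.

1.47

Unit 1 (medium sand): v = 14.7×0.0027/0.31 = 0.1280 m/d, t = 1290/0.1280 = 10080 d
Unit 2 (glacial outwash): v = 22.3×0.0027/0.32 = 0.1882 m/d, t = 1290/0.1882 = 6856 d
t(medium sand) / t(glacial outwash) = 10080/6856 = 1.47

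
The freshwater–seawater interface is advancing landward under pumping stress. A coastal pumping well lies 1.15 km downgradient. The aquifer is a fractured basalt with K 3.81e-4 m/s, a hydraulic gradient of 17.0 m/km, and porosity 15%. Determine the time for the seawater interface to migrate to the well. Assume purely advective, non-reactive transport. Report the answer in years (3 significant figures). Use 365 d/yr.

K = 3.81e-4 m/s × 86400 s/d = 32.92 m/d
q = Ki = 32.92 × 0.017 = 0.5596 m/d
v_s = q/n_e = 0.5596/0.15 = 3.731 m/d
L = 1.15 km = 1150 m
t = L / v = 1150 / 3.731 = 308.2 d
   = 308.2 / 365 = 0.845 yr

0.845 years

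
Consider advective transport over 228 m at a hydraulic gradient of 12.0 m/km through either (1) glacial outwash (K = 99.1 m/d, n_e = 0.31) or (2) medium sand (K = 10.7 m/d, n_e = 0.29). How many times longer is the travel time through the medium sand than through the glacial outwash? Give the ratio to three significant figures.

Unit 1 (glacial outwash): v = 99.1×0.012/0.31 = 3.836 m/d, t = 228/3.836 = 59.43 d
Unit 2 (medium sand): v = 10.7×0.012/0.29 = 0.4428 m/d, t = 228/0.4428 = 515.0 d
t(medium sand) / t(glacial outwash) = 515.0/59.43 = 8.66

8.66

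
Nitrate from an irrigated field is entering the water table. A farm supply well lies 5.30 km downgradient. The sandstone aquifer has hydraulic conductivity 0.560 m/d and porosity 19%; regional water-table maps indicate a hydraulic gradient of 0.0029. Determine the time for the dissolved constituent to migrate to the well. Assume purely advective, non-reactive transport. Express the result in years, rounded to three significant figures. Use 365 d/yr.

q = Ki = 0.560 × 0.0029 = 0.001624 m/d
Average linear velocity = 0.001624 / 0.19 = 0.008547 m/d
L = 5.30 km = 5300 m
t = L / v = 5300 / 0.008547 = 620100 d
   = 620100 / 365 = 1700 yr

1700 years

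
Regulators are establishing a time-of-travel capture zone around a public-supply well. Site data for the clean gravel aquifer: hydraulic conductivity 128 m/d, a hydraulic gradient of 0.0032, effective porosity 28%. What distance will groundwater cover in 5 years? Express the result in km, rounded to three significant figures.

2.67 km

q = Ki = 128 × 0.0032 = 0.4096 m/d
v_s = q/n_e = 0.4096/0.28 = 1.463 m/d
T = 5 yr × 365 = 1825 d
L = v × T = 1.463 × 1825 = 2670 m
   = 2.67 km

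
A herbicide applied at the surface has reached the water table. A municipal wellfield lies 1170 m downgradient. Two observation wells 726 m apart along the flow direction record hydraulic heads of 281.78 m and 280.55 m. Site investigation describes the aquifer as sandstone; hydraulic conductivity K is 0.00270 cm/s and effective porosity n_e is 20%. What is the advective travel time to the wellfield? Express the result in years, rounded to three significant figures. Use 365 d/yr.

162 years

Hydraulic gradient i = (281.78 − 280.55) / 726 = 1.23 / 726 = 0.001694
K = 0.00270 cm/s × 864 = 2.333 m/d
q = Ki = 2.333 × 0.001694 = 0.003952 m/d
v_s = q/n_e = 0.003952/0.20 = 0.01976 m/d
t = L / v = 1170 / 0.01976 = 59210 d
   = 59210 / 365 = 162 yr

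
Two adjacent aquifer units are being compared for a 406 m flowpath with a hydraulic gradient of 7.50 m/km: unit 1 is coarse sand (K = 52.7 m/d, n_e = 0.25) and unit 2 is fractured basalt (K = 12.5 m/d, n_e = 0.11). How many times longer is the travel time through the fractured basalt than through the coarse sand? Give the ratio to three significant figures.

1.86

Unit 1 (coarse sand): v = 52.7×0.0075/0.25 = 1.581 m/d, t = 406/1.581 = 256.8 d
Unit 2 (fractured basalt): v = 12.5×0.0075/0.11 = 0.8523 m/d, t = 406/0.8523 = 476.4 d
t(fractured basalt) / t(coarse sand) = 476.4/256.8 = 1.86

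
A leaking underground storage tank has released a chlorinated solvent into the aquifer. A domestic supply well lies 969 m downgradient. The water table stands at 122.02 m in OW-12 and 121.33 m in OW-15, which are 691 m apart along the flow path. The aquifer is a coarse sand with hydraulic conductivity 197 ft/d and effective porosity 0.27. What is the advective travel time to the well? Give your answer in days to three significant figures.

4360 days

Hydraulic gradient i = (122.02 − 121.33) / 691 = 0.69 / 691 = 9.986e-4
K = 197 ft/d × 0.3048 = 60.05 m/d
q = Ki = 60.05 × 9.986e-4 = 0.05996 m/d
v_s = q/n_e = 0.05996/0.27 = 0.2221 m/d
t = L / v = 969 / 0.2221 = 4364 d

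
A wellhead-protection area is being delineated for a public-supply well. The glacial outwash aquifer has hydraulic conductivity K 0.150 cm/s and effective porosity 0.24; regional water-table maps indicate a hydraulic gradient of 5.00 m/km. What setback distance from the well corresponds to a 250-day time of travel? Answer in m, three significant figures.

K = 0.150 cm/s × 864 = 129.6 m/d
Specific discharge q = 129.6 × 0.0050 = 0.6480 m/d
v = Ki/n = 129.6·0.0050/0.24 = 2.700 m/d
L = v × T = 2.700 × 250 = 675.0 m

675 m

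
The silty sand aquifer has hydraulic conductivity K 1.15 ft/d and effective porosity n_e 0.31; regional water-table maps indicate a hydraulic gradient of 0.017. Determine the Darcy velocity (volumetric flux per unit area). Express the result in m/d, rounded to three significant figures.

K = 1.15 ft/d × 0.3048 = 0.3505 m/d
q = Ki = 0.3505 × 0.017 = 0.005959 m/d

0.00596 m/d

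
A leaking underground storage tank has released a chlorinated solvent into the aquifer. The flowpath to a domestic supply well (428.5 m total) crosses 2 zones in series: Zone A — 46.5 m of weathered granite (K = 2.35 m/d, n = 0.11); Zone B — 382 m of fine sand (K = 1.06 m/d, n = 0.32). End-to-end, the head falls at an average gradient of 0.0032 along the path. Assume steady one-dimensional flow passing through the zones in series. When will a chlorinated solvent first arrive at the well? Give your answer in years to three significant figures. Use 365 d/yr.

96.7 years

Continuity: the same q passes through each zone, so ΔH = q·Σ(L_j/K_j) — the zones act as resistances in series.
Σ(L/K) = 46.5/2.35 + 382/1.06 = 19.79 + 360.4 = 380.2 d
K_eq = L_total / Σ(L/K) = 428.5 / 380.2 = 1.127 m/d
q = K_eq · i = 1.127 × 0.0032 = 0.003607 m/d (same in every zone)
Zone A: v = q/n = 0.003607/0.11 = 0.03279 m/d → t_A = 46.5/0.03279 = 1418 d
Zone B: v = q/n = 0.003607/0.32 = 0.01127 m/d → t_B = 382/0.01127 = 33890 d
Total t = 1418 + 33890 = 35310 d
   = 35310 / 365 = 96.7 yr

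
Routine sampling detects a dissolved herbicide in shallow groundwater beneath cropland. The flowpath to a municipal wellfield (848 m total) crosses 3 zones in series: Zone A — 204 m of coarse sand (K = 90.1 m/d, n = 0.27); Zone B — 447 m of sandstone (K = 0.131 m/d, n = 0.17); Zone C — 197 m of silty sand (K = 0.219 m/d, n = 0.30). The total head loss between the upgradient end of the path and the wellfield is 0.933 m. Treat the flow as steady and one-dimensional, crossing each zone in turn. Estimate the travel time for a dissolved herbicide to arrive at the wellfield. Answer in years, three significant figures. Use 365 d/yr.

Steady 1-D flow in series ⇒ the Darcy flux q is identical in every zone and the zone head losses add (resistances L/K in series).
Σ(L/K) = 204/90.1 + 447/0.131 + 197/0.219 = 2.264 + 3412 + 899.5 = 4314 d
q = ΔH / Σ(L/K) = 0.933 / 4314 = 2.163e-4 m/d (same in every zone)
Zone A: v = q/n = 2.163e-4/0.27 = 8.010e-4 m/d → t_A = 204/8.010e-4 = 254700 d
Zone B: v = q/n = 2.163e-4/0.17 = 0.001272 m/d → t_B = 447/0.001272 = 351400 d
Zone C: v = q/n = 2.163e-4/0.30 = 7.209e-4 m/d → t_C = 197/7.209e-4 = 273300 d
Total t = 254700 + 351400 + 273300 = 879300 d
   = 879300 / 365 = 2410 yr

2410 years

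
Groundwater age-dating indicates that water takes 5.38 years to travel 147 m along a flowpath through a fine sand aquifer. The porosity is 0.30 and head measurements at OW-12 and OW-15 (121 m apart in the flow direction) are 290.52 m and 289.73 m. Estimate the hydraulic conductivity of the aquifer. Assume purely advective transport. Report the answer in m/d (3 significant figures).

Hydraulic gradient i = (290.52 − 289.73) / 121 = 0.79 / 121 = 0.006529
t = 5.38 years = 1964 d
v = L / t = 147 / 1964 = 0.07486 m/d
K = v · n / i = 0.07486 × 0.30 / 0.006529 = 3.44 m/d

3.44 m/d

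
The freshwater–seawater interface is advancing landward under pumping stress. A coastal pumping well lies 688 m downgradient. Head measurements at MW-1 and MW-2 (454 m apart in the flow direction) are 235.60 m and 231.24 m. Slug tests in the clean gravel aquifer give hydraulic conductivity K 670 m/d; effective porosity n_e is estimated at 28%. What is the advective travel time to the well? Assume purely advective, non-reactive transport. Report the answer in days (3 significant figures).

29.9 days

Hydraulic gradient i = (235.60 − 231.24) / 454 = 4.36 / 454 = 0.009604
Darcy flux q = K·i = 670 × 0.009604 = 6.434 m/d
Average linear velocity = 6.434 / 0.28 = 22.98 m/d
t = L / v = 688 / 22.98 = 29.94 d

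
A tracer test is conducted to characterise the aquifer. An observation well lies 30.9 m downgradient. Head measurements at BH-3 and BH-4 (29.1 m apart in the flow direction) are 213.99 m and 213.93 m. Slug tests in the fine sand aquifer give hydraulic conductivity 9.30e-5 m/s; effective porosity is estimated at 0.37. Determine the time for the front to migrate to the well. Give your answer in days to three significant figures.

690 days

Hydraulic gradient i = (213.99 − 213.93) / 29.1 = 0.06 / 29.1 = 0.002062
K = 9.30e-5 m/s × 86400 s/d = 8.035 m/d
Specific discharge q = 8.035 × 0.002062 = 0.01657 m/d
v = Ki/n = 8.035·0.002062/0.37 = 0.04478 m/d
t = L / v = 30.9 / 0.04478 = 690.1 d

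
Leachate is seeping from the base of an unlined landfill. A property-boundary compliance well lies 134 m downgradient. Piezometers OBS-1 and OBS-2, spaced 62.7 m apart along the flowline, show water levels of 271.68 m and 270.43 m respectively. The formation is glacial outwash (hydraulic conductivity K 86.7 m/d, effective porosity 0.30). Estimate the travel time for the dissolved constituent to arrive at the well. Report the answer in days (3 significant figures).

Hydraulic gradient i = (271.68 − 270.43) / 62.7 = 1.25 / 62.7 = 0.01994
q = Ki = 86.7 × 0.01994 = 1.728 m/d
Seepage velocity v = q / n = 1.728 / 0.30 = 5.762 m/d
t = L / v = 134 / 5.762 = 23.26 d

23.3 days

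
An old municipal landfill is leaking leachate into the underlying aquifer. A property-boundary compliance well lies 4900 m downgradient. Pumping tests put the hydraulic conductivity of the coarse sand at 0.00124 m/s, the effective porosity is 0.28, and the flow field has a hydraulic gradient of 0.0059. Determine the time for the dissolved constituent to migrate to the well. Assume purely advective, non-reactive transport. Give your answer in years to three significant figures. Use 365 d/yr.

K = 0.00124 m/s × 86400 s/d = 107.1 m/d
q = Ki = 107.1 × 0.0059 = 0.6321 m/d
Seepage velocity v = q / n = 0.6321 / 0.28 = 2.258 m/d
t = L / v = 4900 / 2.258 = 2171 d
   = 2171 / 365 = 5.95 yr

5.95 years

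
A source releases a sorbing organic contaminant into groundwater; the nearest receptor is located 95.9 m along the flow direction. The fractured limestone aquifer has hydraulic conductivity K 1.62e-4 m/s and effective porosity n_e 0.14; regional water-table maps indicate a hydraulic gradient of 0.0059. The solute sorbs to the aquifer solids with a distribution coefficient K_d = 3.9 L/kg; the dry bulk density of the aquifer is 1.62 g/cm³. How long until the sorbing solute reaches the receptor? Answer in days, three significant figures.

7500 days

K = 1.62e-4 m/s × 86400 s/d = 14.00 m/d
Specific discharge q = 14.00 × 0.0059 = 0.08258 m/d
Seepage velocity v = q / n = 0.08258 / 0.14 = 0.5899 m/d
Retardation R = 1 + ρ_b·K_d/n = 1 + 1.62×3.9/0.14 = 46.13
Contaminant velocity v_c = v/R = 0.5899/46.13 = 0.01279 m/d
t = L/v_c = 95.9/0.01279 = 7500 d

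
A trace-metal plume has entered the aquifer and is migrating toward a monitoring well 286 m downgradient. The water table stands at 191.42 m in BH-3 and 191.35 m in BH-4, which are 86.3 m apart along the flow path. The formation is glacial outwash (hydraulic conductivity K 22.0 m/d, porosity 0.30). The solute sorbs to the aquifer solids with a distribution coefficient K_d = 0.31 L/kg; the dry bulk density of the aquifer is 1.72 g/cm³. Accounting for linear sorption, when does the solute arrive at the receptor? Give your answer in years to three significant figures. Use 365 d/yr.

36.6 years

Hydraulic gradient i = (191.42 − 191.35) / 86.3 = 0.07 / 86.3 = 8.111e-4
q = Ki = 22.0 × 8.111e-4 = 0.01784 m/d
Seepage velocity v = q / n = 0.01784 / 0.30 = 0.05948 m/d
Retardation R = 1 + ρ_b·K_d/n = 1 + 1.72×0.31/0.30 = 2.777
Contaminant velocity v_c = v/R = 0.05948/2.777 = 0.02142 m/d
t = L/v_c = 286/0.02142 = 13350 d
   = 13350/365 = 36.6 yr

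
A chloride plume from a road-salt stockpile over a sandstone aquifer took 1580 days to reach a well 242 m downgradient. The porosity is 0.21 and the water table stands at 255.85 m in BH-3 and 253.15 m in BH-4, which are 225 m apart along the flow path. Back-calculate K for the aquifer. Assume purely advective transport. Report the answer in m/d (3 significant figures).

Hydraulic gradient i = (255.85 − 253.15) / 225 = 2.70 / 225 = 0.01200
v = L / t = 242 / 1580 = 0.1532 m/d
K = v · n / i = 0.1532 × 0.21 / 0.01200 = 2.68 m/d

2.68 m/d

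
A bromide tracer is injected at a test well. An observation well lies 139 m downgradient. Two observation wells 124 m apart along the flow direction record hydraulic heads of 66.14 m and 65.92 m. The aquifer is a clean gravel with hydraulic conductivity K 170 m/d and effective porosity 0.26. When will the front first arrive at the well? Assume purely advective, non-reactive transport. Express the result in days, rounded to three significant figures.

120 days

Hydraulic gradient i = (66.14 − 65.92) / 124 = 0.22 / 124 = 0.001774
q = Ki = 170 × 0.001774 = 0.3016 m/d
Seepage velocity v = q / n = 0.3016 / 0.26 = 1.160 m/d
t = L / v = 139 / 1.160 = 119.8 d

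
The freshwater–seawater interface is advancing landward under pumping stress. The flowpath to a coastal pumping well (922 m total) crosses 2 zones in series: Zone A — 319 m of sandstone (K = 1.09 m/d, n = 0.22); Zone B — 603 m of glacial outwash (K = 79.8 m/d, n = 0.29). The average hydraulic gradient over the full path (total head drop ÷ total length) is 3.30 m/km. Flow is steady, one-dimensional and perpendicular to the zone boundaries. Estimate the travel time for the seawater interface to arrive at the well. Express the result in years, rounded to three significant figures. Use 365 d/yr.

Continuity: the same q passes through each zone, so ΔH = q·Σ(L_j/K_j) — the zones act as resistances in series.
Σ(L/K) = 319/1.09 + 603/79.8 = 292.7 + 7.556 = 300.2 d
K_eq = L_total / Σ(L/K) = 922 / 300.2 = 3.071 m/d
q = K_eq · i = 3.071 × 0.0033 = 0.01013 m/d (same in every zone)
Zone A: v = q/n = 0.01013/0.22 = 0.04607 m/d → t_A = 319/0.04607 = 6925 d
Zone B: v = q/n = 0.01013/0.29 = 0.03495 m/d → t_B = 603/0.03495 = 17250 d
Total t = 6925 + 17250 = 24180 d
   = 24180 / 365 = 66.2 yr

66.2 years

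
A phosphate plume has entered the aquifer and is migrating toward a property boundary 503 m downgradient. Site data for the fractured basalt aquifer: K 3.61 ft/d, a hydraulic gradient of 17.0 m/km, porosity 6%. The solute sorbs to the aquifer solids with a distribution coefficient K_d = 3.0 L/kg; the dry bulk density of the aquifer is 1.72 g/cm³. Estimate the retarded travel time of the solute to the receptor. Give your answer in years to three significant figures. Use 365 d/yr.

385 years

K = 3.61 ft/d × 0.3048 = 1.100 m/d
Darcy flux q = K·i = 1.100 × 0.017 = 0.01871 m/d
Average linear velocity = 0.01871 / 0.06 = 0.3118 m/d
Retardation R = 1 + ρ_b·K_d/n = 1 + 1.72×3.0/0.06 = 87.00
Contaminant velocity v_c = v/R = 0.3118/87.00 = 0.003583 m/d
t = L/v_c = 503/0.003583 = 140400 d
   = 140400/365 = 385 yr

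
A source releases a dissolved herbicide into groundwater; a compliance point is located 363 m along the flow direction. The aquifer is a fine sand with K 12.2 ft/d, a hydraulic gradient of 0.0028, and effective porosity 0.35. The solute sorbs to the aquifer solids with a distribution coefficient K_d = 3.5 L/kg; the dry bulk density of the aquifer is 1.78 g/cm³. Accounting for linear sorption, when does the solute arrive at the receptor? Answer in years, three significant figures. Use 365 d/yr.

K = 12.2 ft/d × 0.3048 = 3.719 m/d
q = Ki = 3.719 × 0.0028 = 0.01041 m/d
Seepage velocity v = q / n = 0.01041 / 0.35 = 0.02975 m/d
Retardation R = 1 + ρ_b·K_d/n = 1 + 1.78×3.5/0.35 = 18.80
Contaminant velocity v_c = v/R = 0.02975/18.80 = 0.001582 m/d
t = L/v_c = 363/0.001582 = 229400 d
   = 229400/365 = 629 yr

629 years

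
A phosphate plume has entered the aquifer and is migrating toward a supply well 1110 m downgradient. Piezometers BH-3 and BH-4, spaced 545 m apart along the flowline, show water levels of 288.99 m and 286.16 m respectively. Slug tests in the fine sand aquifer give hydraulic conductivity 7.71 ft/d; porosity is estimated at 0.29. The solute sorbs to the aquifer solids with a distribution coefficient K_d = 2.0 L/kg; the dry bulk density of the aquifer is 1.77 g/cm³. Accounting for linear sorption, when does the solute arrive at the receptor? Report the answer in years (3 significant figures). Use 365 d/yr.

Hydraulic gradient i = (288.99 − 286.16) / 545 = 2.83 / 545 = 0.005193
K = 7.71 ft/d × 0.3048 = 2.350 m/d
q = Ki = 2.350 × 0.005193 = 0.01220 m/d
v = Ki/n = 2.350·0.005193/0.29 = 0.04208 m/d
Retardation R = 1 + ρ_b·K_d/n = 1 + 1.77×2.0/0.29 = 13.21
Contaminant velocity v_c = v/R = 0.04208/13.21 = 0.003186 m/d
t = L/v_c = 1110/0.003186 = 348400 d
   = 348400/365 = 954 yr

954 years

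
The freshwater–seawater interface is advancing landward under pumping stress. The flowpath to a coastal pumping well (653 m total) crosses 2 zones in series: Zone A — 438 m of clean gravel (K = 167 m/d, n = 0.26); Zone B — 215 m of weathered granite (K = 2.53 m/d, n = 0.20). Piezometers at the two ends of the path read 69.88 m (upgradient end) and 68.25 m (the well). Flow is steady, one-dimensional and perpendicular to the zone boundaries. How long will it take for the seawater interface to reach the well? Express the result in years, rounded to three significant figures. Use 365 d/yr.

23.1 years

Total head drop ΔH = 69.88 − 68.25 = 1.63 m
Steady 1-D flow in series ⇒ the Darcy flux q is identical in every zone and the zone head losses add (resistances L/K in series).
Σ(L/K) = 438/167 + 215/2.53 = 2.623 + 84.98 = 87.60 d
q = ΔH / Σ(L/K) = 1.63 / 87.60 = 0.01861 m/d (same in every zone)
Zone A: v = q/n = 0.01861/0.26 = 0.07156 m/d → t_A = 438/0.07156 = 6120 d
Zone B: v = q/n = 0.01861/0.20 = 0.09303 m/d → t_B = 215/0.09303 = 2311 d
Total t = 6120 + 2311 = 8431 d
   = 8431 / 365 = 23.1 yr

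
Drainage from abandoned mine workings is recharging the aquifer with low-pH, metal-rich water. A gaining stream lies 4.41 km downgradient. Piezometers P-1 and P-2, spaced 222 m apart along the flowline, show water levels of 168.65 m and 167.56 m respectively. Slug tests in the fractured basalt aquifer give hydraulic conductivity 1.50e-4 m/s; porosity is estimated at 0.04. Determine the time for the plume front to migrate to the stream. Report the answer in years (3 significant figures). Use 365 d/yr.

Hydraulic gradient i = (168.65 − 167.56) / 222 = 1.09 / 222 = 0.004910
K = 1.50e-4 m/s × 86400 s/d = 12.96 m/d
Darcy flux q = K·i = 12.96 × 0.004910 = 0.06363 m/d
Average linear velocity = 0.06363 / 0.04 = 1.591 m/d
L = 4.41 km = 4410 m
t = L / v = 4410 / 1.591 = 2772 d
   = 2772 / 365 = 7.59 yr

7.59 years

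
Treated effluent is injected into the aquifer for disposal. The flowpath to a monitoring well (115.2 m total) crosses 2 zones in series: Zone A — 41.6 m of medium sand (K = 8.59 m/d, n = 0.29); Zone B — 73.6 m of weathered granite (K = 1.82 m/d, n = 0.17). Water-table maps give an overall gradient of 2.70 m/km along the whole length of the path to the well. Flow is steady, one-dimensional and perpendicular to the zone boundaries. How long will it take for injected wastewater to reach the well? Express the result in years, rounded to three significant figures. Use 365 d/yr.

For zones in series the flux q is common to all zones; the equivalent conductivity is the harmonic (thickness-weighted) mean, K_eq = L_total / Σ(L_j/K_j).
Σ(L/K) = 41.6/8.59 + 73.6/1.82 = 4.843 + 40.44 = 45.28 d
K_eq = L_total / Σ(L/K) = 115.2 / 45.28 = 2.544 m/d
q = K_eq · i = 2.544 × 0.0027 = 0.006869 m/d (same in every zone)
Zone A: v = q/n = 0.006869/0.29 = 0.02369 m/d → t_A = 41.6/0.02369 = 1756 d
Zone B: v = q/n = 0.006869/0.17 = 0.04041 m/d → t_B = 73.6/0.04041 = 1822 d
Total t = 1756 + 1822 = 3578 d
   = 3578 / 365 = 9.80 yr

9.80 years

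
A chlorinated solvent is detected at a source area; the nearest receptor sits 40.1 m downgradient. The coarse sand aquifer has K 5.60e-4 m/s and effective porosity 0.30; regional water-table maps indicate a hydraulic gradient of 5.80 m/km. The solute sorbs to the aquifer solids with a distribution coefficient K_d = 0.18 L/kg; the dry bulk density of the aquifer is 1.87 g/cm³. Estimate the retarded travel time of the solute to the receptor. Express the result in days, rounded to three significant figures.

91.0 days

K = 5.60e-4 m/s × 86400 s/d = 48.38 m/d
Darcy flux q = K·i = 48.38 × 0.0058 = 0.2806 m/d
Seepage velocity v = q / n = 0.2806 / 0.30 = 0.9354 m/d
Retardation R = 1 + ρ_b·K_d/n = 1 + 1.87×0.18/0.30 = 2.122
Contaminant velocity v_c = v/R = 0.9354/2.122 = 0.4408 m/d
t = L/v_c = 40.1/0.4408 = 90.97 d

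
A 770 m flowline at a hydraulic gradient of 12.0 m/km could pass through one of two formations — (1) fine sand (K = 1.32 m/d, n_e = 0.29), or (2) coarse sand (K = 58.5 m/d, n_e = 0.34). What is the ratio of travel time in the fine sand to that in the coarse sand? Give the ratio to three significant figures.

Unit 1 (fine sand): v = 1.32×0.012/0.29 = 0.05462 m/d, t = 770/0.05462 = 14100 d
Unit 2 (coarse sand): v = 58.5×0.012/0.34 = 2.065 m/d, t = 770/2.065 = 372.9 d
t(fine sand) / t(coarse sand) = 14100/372.9 = 37.8

37.8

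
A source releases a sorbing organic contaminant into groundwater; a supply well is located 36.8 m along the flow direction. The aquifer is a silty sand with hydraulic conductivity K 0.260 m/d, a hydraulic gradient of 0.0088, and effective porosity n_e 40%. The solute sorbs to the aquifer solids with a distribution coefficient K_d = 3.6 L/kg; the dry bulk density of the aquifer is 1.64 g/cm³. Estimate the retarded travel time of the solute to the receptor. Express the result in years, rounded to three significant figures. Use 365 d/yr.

Specific discharge q = 0.260 × 0.0088 = 0.002288 m/d
v_s = q/n_e = 0.002288/0.40 = 0.005720 m/d
Retardation R = 1 + ρ_b·K_d/n = 1 + 1.64×3.6/0.40 = 15.76
Contaminant velocity v_c = v/R = 0.005720/15.76 = 3.629e-4 m/d
t = L/v_c = 36.8/3.629e-4 = 101400 d
   = 101400/365 = 278 yr

278 years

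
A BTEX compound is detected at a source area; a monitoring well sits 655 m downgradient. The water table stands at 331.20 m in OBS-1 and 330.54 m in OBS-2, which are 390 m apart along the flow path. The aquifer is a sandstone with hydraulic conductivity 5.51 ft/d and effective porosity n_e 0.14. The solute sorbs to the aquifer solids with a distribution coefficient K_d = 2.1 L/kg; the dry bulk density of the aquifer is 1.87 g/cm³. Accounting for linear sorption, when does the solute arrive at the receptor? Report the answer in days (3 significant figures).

Hydraulic gradient i = (331.20 − 330.54) / 390 = 0.66 / 390 = 0.001692
K = 5.51 ft/d × 0.3048 = 1.679 m/d
Specific discharge q = 1.679 × 0.001692 = 0.002842 m/d
v = Ki/n = 1.679·0.001692/0.14 = 0.02030 m/d
Retardation R = 1 + ρ_b·K_d/n = 1 + 1.87×2.1/0.14 = 29.05
Contaminant velocity v_c = v/R = 0.02030/29.05 = 6.988e-4 m/d
t = L/v_c = 655/6.988e-4 = 937300 d

937000 days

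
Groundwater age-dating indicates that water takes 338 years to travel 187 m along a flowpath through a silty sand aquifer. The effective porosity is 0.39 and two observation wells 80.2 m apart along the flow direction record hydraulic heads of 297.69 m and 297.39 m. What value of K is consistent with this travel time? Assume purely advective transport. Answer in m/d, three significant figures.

0.158 m/d

Hydraulic gradient i = (297.69 − 297.39) / 80.2 = 0.30 / 80.2 = 0.003741
t = 338 years = 123400 d
v = L / t = 187 / 123400 = 0.001516 m/d
K = v · n / i = 0.001516 × 0.39 / 0.003741 = 0.158 m/d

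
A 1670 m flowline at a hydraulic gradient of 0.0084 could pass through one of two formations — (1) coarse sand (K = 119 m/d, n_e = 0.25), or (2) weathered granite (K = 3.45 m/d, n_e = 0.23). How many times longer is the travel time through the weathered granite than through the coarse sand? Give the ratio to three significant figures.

31.7

Unit 1 (coarse sand): v = 119×0.0084/0.25 = 3.998 m/d, t = 1670/3.998 = 417.7 d
Unit 2 (weathered granite): v = 3.45×0.0084/0.23 = 0.1260 m/d, t = 1670/0.1260 = 13250 d
t(weathered granite) / t(coarse sand) = 13250/417.7 = 31.7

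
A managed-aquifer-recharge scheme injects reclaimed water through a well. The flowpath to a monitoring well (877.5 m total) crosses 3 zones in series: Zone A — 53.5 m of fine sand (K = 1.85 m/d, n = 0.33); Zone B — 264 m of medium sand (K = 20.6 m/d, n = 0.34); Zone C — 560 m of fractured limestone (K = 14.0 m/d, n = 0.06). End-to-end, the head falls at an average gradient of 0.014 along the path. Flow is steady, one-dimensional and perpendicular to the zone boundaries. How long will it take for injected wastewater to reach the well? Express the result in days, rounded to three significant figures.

938 days

Continuity: the same q passes through each zone, so ΔH = q·Σ(L_j/K_j) — the zones act as resistances in series.
Σ(L/K) = 53.5/1.85 + 264/20.6 + 560/14.0 = 28.92 + 12.82 + 40.00 = 81.73 d
K_eq = L_total / Σ(L/K) = 877.5 / 81.73 = 10.74 m/d
q = K_eq · i = 10.74 × 0.014 = 0.1503 m/d (same in every zone)
Zone A: v = q/n = 0.1503/0.33 = 0.4555 m/d → t_A = 53.5/0.4555 = 117.5 d
Zone B: v = q/n = 0.1503/0.34 = 0.4421 m/d → t_B = 264/0.4421 = 597.2 d
Zone C: v = q/n = 0.1503/0.06 = 2.505 m/d → t_C = 560/2.505 = 223.5 d
Total t = 117.5 + 597.2 + 223.5 = 938.2 d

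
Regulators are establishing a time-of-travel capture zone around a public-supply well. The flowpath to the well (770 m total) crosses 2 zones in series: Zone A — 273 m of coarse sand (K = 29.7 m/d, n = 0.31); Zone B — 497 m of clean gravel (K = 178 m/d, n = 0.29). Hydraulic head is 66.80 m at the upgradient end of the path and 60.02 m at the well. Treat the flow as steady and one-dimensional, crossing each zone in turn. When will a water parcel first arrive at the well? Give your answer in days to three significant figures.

Total head drop ΔH = 66.80 − 60.02 = 6.78 m
Steady 1-D flow in series ⇒ the Darcy flux q is identical in every zone and the zone head losses add (resistances L/K in series).
Σ(L/K) = 273/29.7 + 497/178 = 9.192 + 2.792 = 11.98 d
q = ΔH / Σ(L/K) = 6.78 / 11.98 = 0.5658 m/d (same in every zone)
Zone A: v = q/n = 0.5658/0.31 = 1.825 m/d → t_A = 273/1.825 = 149.6 d
Zone B: v = q/n = 0.5658/0.29 = 1.951 m/d → t_B = 497/1.951 = 254.8 d
Total t = 149.6 + 254.8 = 404.3 d

404 days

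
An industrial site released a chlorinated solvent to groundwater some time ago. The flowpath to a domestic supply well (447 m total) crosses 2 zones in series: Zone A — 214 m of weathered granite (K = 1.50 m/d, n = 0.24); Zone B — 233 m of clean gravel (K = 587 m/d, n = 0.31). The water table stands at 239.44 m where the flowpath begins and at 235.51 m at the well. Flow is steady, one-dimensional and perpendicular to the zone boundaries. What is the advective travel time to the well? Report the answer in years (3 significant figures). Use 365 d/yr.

Total head drop ΔH = 239.44 − 235.51 = 3.93 m
Steady 1-D flow in series ⇒ the Darcy flux q is identical in every zone and the zone head losses add (resistances L/K in series).
Σ(L/K) = 214/1.50 + 233/587 = 142.7 + 0.3969 = 143.1 d
q = ΔH / Σ(L/K) = 3.93 / 143.1 = 0.02747 m/d (same in every zone)
Zone A: v = q/n = 0.02747/0.24 = 0.1145 m/d → t_A = 214/0.1145 = 1870 d
Zone B: v = q/n = 0.02747/0.31 = 0.08861 m/d → t_B = 233/0.08861 = 2629 d
Total t = 1870 + 2629 = 4499 d
   = 4499 / 365 = 12.3 yr

12.3 years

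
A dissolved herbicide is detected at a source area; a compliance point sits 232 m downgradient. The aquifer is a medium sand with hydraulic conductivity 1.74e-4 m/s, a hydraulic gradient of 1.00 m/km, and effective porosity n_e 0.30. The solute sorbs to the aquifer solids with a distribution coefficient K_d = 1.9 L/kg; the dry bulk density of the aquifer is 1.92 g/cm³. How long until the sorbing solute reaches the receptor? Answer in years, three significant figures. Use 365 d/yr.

167 years

K = 1.74e-4 m/s × 86400 s/d = 15.03 m/d
q = Ki = 15.03 × 0.0010 = 0.01503 m/d
Average linear velocity = 0.01503 / 0.30 = 0.05011 m/d
Retardation R = 1 + ρ_b·K_d/n = 1 + 1.92×1.9/0.30 = 13.16
Contaminant velocity v_c = v/R = 0.05011/13.16 = 0.003808 m/d
t = L/v_c = 232/0.003808 = 60930 d
   = 60930/365 = 167 yr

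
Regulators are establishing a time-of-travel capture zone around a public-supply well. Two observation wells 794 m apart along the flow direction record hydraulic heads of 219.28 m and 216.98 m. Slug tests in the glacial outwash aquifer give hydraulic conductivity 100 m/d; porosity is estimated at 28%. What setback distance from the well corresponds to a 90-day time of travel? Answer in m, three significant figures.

93.1 m

Hydraulic gradient i = (219.28 − 216.98) / 794 = 2.30 / 794 = 0.002897
Specific discharge q = 100 × 0.002897 = 0.2897 m/d
Average linear velocity = 0.2897 / 0.28 = 1.035 m/d
L = v × T = 1.035 × 90 = 93.11 m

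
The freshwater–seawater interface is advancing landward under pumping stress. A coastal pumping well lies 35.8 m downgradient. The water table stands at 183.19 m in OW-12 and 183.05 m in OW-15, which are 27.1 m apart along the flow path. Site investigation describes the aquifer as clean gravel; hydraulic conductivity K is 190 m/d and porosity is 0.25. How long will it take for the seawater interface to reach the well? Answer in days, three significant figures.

9.12 days

Hydraulic gradient i = (183.19 − 183.05) / 27.1 = 0.14 / 27.1 = 0.005166
q = Ki = 190 × 0.005166 = 0.9815 m/d
v_s = q/n_e = 0.9815/0.25 = 3.926 m/d
t = L / v = 35.8 / 3.926 = 9.118 d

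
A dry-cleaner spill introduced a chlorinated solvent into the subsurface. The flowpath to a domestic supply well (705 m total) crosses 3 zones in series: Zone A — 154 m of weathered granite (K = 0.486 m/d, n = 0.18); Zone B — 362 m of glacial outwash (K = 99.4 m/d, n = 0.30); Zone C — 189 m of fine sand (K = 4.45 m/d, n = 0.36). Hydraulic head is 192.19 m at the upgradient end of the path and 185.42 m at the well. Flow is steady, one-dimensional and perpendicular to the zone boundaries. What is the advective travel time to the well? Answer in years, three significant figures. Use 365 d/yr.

Total head drop ΔH = 192.19 − 185.42 = 6.77 m
Continuity: the same q passes through each zone, so ΔH = q·Σ(L_j/K_j) — the zones act as resistances in series.
Σ(L/K) = 154/0.486 + 362/99.4 + 189/4.45 = 316.9 + 3.642 + 42.47 = 363.0 d
q = ΔH / Σ(L/K) = 6.77 / 363.0 = 0.01865 m/d (same in every zone)
Zone A: v = q/n = 0.01865/0.18 = 0.1036 m/d → t_A = 154/0.1036 = 1486 d
Zone B: v = q/n = 0.01865/0.30 = 0.06217 m/d → t_B = 362/0.06217 = 5823 d
Zone C: v = q/n = 0.01865/0.36 = 0.05181 m/d → t_C = 189/0.05181 = 3648 d
Total t = 1486 + 5823 + 3648 = 10960 d
   = 10960 / 365 = 30.0 yr

30.0 years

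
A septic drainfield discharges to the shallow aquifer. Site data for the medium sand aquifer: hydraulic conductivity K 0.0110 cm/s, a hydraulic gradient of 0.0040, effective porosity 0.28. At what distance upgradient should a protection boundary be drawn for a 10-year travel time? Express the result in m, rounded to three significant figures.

K = 0.0110 cm/s × 864 = 9.504 m/d
q = Ki = 9.504 × 0.0040 = 0.03802 m/d
Average linear velocity = 0.03802 / 0.28 = 0.1358 m/d
T = 10 yr × 365 = 3650 d
L = v × T = 0.1358 × 3650 = 495.6 m

496 m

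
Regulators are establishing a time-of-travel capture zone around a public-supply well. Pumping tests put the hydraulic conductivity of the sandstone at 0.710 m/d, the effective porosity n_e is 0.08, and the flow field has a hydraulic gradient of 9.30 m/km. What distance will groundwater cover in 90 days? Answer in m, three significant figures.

7.43 m

q = Ki = 0.710 × 0.0093 = 0.006603 m/d
v = Ki/n = 0.710·0.0093/0.08 = 0.08254 m/d
L = v × T = 0.08254 × 90 = 7.428 m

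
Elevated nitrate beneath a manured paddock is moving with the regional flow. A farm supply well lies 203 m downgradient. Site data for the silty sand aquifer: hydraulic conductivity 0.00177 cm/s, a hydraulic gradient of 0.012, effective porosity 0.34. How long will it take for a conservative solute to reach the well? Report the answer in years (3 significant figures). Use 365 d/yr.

10.3 years

K = 0.00177 cm/s × 864 = 1.529 m/d
Specific discharge q = 1.529 × 0.012 = 0.01835 m/d
Average linear velocity = 0.01835 / 0.34 = 0.05397 m/d
t = L / v = 203 / 0.05397 = 3761 d
   = 3761 / 365 = 10.3 yr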